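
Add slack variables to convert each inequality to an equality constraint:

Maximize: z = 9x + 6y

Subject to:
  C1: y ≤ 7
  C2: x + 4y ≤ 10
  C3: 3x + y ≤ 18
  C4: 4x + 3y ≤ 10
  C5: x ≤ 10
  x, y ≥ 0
max z = 9x + 6y

s.t.
  y + s1 = 7
  x + 4y + s2 = 10
  3x + y + s3 = 18
  4x + 3y + s4 = 10
  x + s5 = 10
  x, y, s1, s2, s3, s4, s5 ≥ 0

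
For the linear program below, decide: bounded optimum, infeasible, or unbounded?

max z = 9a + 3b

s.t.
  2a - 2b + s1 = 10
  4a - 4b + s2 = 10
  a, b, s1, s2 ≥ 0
Feasible point: (0, 0) satisfies every constraint, so the LP is feasible.
Direction d = (0, 1): for each constraint row a, a·d ≤ 0 —
  (2)(0) + (-2)(1) = -2 ≤ 0
  (4)(0) + (-4)(1) = -4 ≤ 0
and d ≥ 0, so (0, 0) + t·d stays feasible for every t ≥ 0. Along this ray z = 9a + 3b changes by 3 per unit t, so z → +∞.

Unbounded: there is a feasible ray along which z → +∞.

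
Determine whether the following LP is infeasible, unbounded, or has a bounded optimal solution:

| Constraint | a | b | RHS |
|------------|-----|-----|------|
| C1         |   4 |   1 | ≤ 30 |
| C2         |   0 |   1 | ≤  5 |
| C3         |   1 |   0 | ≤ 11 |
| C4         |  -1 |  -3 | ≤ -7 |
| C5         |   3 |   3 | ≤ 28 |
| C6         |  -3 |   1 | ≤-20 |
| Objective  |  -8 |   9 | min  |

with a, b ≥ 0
The point (7.5, 0) satisfies every constraint, so the LP is feasible; the constraints give a ≤ 11 and b ≤ 5, which with a, b ≥ 0 keep the feasible region inside a bounded box. A feasible, bounded LP attains a finite optimum at a vertex.

Evaluating z = -8a + 9b at each vertex:
  (6.7, 0.1): z = -52.7
  (7, 0): z = -56
  (7.5, 0): z = -60
  (7.143, 1.429): z = -44.29

Feasible with finite optimum z* = -60 at (7.5, 0).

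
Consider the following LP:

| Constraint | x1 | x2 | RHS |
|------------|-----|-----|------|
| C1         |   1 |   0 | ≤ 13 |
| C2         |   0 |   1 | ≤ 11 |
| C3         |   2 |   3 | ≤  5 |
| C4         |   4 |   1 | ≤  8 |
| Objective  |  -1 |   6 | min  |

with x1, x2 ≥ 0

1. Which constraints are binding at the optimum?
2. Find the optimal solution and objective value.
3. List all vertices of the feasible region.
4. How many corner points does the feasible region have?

1. C4, x2 ≥ 0
2. x1 = 2, x2 = 0, z = -2
3. (0, 0), (2, 0), (1.9, 0.4), (0, 1.667)
4. 4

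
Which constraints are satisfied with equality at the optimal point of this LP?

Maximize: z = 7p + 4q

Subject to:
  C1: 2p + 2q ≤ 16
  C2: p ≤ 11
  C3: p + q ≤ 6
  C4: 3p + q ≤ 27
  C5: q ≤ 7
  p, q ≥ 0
Optimal: p = 6, q = 0
Slack at optimum:
  C1: slack = 4
  C2: slack = 5
  C3: slack = 0 (binding)
  C4: slack = 9
  C5: slack = 7
  p ≥ 0: p = 6
  q ≥ 0: q = 0 (binding)
Binding constraints: C3, q ≥ 0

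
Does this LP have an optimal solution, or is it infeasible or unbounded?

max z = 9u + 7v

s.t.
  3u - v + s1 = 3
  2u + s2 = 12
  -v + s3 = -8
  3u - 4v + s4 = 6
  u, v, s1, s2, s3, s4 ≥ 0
Feasible point: (0, 8) satisfies every constraint, so the LP is feasible.
Direction d = (0, 1): for each constraint row a, a·d ≤ 0 —
  (3)(0) + (-1)(1) = -1 ≤ 0
  (2)(0) + (0)(1) = 0 ≤ 0
  (0)(0) + (-1)(1) = -1 ≤ 0
  (3)(0) + (-4)(1) = -4 ≤ 0
and d ≥ 0, so (0, 8) + t·d stays feasible for every t ≥ 0. Along this ray z = 9u + 7v changes by 7 per unit t, so z → +∞.

Unbounded: there is a feasible ray along which z → +∞.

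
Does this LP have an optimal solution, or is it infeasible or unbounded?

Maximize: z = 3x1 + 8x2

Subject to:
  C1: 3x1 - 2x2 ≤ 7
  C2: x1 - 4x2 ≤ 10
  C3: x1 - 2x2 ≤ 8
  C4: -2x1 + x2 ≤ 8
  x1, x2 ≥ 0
Feasible point: (0, 0) satisfies every constraint, so the LP is feasible.
Direction d = (2, 3): for each constraint row a, a·d ≤ 0 —
  (3)(2) + (-2)(3) = 0 ≤ 0
  (1)(2) + (-4)(3) = -10 ≤ 0
  (1)(2) + (-2)(3) = -4 ≤ 0
  (-2)(2) + (1)(3) = -1 ≤ 0
and d ≥ 0, so (0, 0) + t·d stays feasible for every t ≥ 0. Along this ray z = 3x1 + 8x2 changes by 30 per unit t, so z → +∞.

The LP is unbounded; z can be made arbitrarily large.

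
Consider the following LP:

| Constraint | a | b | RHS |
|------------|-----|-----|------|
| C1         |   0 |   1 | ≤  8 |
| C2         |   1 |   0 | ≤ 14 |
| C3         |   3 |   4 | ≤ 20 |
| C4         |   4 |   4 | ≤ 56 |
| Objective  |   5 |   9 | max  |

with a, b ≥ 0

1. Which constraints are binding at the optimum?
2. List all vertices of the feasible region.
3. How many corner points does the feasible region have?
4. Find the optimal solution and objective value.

1. C3, a ≥ 0
2. (0, 0), (6.667, 0), (0, 5)
3. 3
4. a = 0, b = 5, z = 45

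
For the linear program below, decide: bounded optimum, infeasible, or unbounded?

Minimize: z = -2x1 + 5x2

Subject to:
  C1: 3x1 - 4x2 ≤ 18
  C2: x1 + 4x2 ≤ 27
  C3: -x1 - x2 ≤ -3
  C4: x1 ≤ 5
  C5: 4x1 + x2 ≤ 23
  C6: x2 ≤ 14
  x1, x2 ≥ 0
The point (5, 0) satisfies every constraint, so the LP is feasible; the constraints give x1 ≤ 5 and x2 ≤ 14, which with x1, x2 ≥ 0 keep the feasible region inside a bounded box. A feasible, bounded LP attains a finite optimum at a vertex.

Evaluating z = -2x1 + 5x2 at each vertex:
  (0, 3): z = 15
  (3, 0): z = -6
  (5, 0): z = -10
  (5, 3): z = 5
  (4.333, 5.667): z = 19.67
  (0, 6.75): z = 33.75

The LP has an optimal solution: (5, 0) with z = -10.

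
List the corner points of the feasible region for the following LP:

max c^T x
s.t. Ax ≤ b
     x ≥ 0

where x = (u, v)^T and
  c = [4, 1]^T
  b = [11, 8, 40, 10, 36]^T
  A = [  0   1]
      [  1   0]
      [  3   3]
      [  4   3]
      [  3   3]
Each vertex is the intersection of two constraint boundaries that also satisfies all remaining constraints:
  u = 0 and v = 0 → (0, 0)
  4u + 3v = 10 and v = 0 → (2.5, 0)
  4u + 3v = 10 and u = 0 → (0, 3.333)

Vertices: (0, 0), (2.5, 0), (0, 3.333)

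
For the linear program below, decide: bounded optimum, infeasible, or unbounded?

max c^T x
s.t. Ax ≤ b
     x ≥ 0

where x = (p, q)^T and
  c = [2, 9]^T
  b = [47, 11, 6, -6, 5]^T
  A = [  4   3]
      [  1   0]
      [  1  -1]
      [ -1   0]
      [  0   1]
The point (8, 5) satisfies every constraint, so the LP is feasible; the constraints give p ≤ 11 and q ≤ 5, which with p, q ≥ 0 keep the feasible region inside a bounded box. A feasible, bounded LP attains a finite optimum at a vertex.

Evaluating z = 2p + 9q at each vertex:
  (6, 0): z = 12
  (9.286, 3.286): z = 48.14
  (8, 5): z = 61
  (6, 5): z = 57

The LP has an optimal solution: (8, 5) with z = 61.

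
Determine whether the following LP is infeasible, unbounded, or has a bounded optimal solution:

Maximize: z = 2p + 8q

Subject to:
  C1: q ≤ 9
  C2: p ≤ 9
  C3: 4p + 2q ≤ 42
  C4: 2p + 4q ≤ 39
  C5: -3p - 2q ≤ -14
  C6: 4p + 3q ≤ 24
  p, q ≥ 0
The point (0, 8) satisfies every constraint, so the LP is feasible; the constraints give p ≤ 9 and q ≤ 9, which with p, q ≥ 0 keep the feasible region inside a bounded box. A feasible, bounded LP attains a finite optimum at a vertex.

Bounded optimum: z* = 64 at (0, 8).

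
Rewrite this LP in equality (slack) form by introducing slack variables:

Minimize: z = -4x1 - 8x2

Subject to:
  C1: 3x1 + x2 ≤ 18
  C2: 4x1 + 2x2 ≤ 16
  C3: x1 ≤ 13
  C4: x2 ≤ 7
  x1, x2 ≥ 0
min z = -4x1 - 8x2

s.t.
  3x1 + x2 + s1 = 18
  4x1 + 2x2 + s2 = 16
  x1 + s3 = 13
  x2 + s4 = 7
  x1, x2, s1, s2, s3, s4 ≥ 0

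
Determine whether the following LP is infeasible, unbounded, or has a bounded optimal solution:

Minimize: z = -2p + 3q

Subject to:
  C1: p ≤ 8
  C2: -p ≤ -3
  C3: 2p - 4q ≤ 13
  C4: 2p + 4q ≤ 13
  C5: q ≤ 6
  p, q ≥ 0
The point (6.5, 0) satisfies every constraint, so the LP is feasible; the constraints give p ≤ 8 and q ≤ 6, which with p, q ≥ 0 keep the feasible region inside a bounded box. A feasible, bounded LP attains a finite optimum at a vertex.

Evaluating z = -2p + 3q at each vertex:
  (3, 0): z = -6
  (6.5, 0): z = -13
  (3, 1.75): z = -0.75

The LP has an optimal solution: (6.5, 0) with z = -13.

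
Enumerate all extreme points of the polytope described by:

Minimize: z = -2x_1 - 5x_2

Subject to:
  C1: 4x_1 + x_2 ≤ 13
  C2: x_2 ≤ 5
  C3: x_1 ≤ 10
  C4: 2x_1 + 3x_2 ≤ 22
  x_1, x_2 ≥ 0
Each vertex is the intersection of two constraint boundaries that also satisfies all remaining constraints:
  x_1 = 0 and x_2 = 0 → (0, 0)
  4x_1 + x_2 = 13 and x_2 = 0 → (3.25, 0)
  4x_1 + x_2 = 13 and x_2 = 5 → (2, 5)
  x_2 = 5 and x_1 = 0 → (0, 5)

Vertices: (0, 0), (3.25, 0), (2, 5), (0, 5)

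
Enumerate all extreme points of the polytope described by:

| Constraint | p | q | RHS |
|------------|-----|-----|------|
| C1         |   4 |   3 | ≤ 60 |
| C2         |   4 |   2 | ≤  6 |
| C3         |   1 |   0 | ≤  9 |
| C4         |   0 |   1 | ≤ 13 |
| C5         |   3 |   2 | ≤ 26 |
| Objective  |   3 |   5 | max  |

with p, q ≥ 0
Each vertex is the intersection of two constraint boundaries that also satisfies all remaining constraints:
  p = 0 and q = 0 → (0, 0)
  4p + 2q = 6 and q = 0 → (1.5, 0)
  4p + 2q = 6 and p = 0 → (0, 3)

Vertices: (0, 0), (1.5, 0), (0, 3)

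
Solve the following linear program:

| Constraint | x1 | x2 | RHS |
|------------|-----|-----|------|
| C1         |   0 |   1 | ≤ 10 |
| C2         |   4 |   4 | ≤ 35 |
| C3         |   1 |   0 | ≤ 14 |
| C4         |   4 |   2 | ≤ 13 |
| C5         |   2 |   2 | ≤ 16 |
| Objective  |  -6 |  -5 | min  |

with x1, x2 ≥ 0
Each vertex is the intersection of two constraint boundaries that also satisfies all remaining constraints:
  x1 = 0 and x2 = 0 → (0, 0)
  4x1 + 2x2 = 13 and x2 = 0 → (3.25, 0)
  4x1 + 2x2 = 13 and x1 = 0 → (0, 6.5)

Evaluating z = -6x1 - 5x2 at each vertex:
  (0, 0): z = 0
  (3.25, 0): z = -19.5
  (0, 6.5): z = -32.5

The minimum is at (0, 6.5) with z = -32.5.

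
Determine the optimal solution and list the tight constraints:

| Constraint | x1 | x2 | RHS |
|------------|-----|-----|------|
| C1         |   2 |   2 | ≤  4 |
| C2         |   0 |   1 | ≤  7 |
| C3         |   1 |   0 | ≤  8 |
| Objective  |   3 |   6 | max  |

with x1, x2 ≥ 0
Optimal: x1 = 0, x2 = 2
Binding: C1, x1 ≥ 0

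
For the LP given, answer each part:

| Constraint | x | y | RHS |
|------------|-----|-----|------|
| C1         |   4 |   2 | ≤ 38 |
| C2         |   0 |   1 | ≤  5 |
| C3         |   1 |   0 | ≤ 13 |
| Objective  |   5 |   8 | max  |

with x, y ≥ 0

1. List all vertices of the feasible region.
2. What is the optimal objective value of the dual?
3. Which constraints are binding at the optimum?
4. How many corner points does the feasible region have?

1. (0, 0), (9.5, 0), (7, 5), (0, 5)
2. 75 (by strong duality, equal to the primal optimum)
3. C1, C2
4. 4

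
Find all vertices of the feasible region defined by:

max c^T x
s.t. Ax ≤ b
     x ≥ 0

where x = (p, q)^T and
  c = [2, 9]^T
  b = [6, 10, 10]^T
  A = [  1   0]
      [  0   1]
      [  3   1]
Each vertex is the intersection of two constraint boundaries that also satisfies all remaining constraints:
  p = 0 and q = 0 → (0, 0)
  3p + q = 10 and q = 0 → (3.333, 0)
  q = 10 and 3p + q = 10 → (0, 10)

Vertices: (0, 0), (3.333, 0), (0, 10)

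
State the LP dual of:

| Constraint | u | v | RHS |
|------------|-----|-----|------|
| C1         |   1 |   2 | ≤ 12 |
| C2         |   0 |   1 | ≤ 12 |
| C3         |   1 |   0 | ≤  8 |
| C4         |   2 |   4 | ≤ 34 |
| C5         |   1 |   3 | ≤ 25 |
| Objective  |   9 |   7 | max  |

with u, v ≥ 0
Minimize: z = 12y1 + 12y2 + 8y3 + 34y4 + 25y5

Subject to:
  C1: -y1 - y3 - 2y4 - y5 ≤ -9
  C2: -2y1 - y2 - 4y4 - 3y5 ≤ -7
  y1, y2, y3, y4, y5 ≥ 0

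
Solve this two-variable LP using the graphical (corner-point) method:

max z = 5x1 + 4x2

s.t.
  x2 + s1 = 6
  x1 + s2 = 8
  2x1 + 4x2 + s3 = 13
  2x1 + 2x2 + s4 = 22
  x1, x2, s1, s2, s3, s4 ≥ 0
Each vertex is the intersection of two constraint boundaries that also satisfies all remaining constraints:
  x1 = 0 and x2 = 0 → (0, 0)
  2x1 + 4x2 = 13 and x2 = 0 → (6.5, 0)
  2x1 + 4x2 = 13 and x1 = 0 → (0, 3.25)

Evaluating z = 5x1 + 4x2 at each vertex:
  (0, 0): z = 0
  (6.5, 0): z = 32.5
  (0, 3.25): z = 13

The maximum is at (6.5, 0) with z = 32.5.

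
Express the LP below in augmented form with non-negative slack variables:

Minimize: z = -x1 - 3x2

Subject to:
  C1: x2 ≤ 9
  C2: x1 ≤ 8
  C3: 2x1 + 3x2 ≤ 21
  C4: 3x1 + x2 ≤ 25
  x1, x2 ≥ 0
min z = -x1 - 3x2

s.t.
  x2 + s1 = 9
  x1 + s2 = 8
  2x1 + 3x2 + s3 = 21
  3x1 + x2 + s4 = 25
  x1, x2, s1, s2, s3, s4 ≥ 0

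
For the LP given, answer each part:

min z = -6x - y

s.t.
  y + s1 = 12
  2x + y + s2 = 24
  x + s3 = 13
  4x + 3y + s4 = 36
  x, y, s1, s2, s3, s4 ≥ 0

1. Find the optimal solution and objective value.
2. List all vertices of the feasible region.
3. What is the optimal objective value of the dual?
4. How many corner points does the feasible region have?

1. x = 9, y = 0, z = -54
2. (0, 0), (9, 0), (0, 12)
3. -54 (by strong duality, equal to the primal optimum)
4. 3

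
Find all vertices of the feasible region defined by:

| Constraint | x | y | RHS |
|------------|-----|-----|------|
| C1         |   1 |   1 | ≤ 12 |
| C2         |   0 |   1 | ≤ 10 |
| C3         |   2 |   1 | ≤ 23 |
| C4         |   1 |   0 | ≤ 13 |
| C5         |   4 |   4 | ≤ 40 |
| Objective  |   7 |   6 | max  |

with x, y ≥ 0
Each vertex is the intersection of two constraint boundaries that also satisfies all remaining constraints:
  x = 0 and y = 0 → (0, 0)
  4x + 4y = 40 and y = 0 → (10, 0)
  y = 10 and 4x + 4y = 40 → (0, 10)

Vertices: (0, 0), (10, 0), (0, 10)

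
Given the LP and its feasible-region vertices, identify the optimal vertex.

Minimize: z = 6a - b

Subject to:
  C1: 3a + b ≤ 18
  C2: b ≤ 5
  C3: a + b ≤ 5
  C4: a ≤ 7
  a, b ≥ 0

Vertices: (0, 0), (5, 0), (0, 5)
Evaluating z = 6a - b at each vertex:
  (0, 0): z = 0
  (5, 0): z = 30
  (0, 5): z = -5

The smallest value is z = -5, attained at (0, 5).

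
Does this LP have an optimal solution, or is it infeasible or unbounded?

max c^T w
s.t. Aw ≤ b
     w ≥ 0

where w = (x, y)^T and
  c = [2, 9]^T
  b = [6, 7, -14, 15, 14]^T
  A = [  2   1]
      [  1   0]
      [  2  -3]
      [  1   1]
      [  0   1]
The point (0, 6) satisfies every constraint, so the LP is feasible; the constraints give x ≤ 7 and y ≤ 14, which with x, y ≥ 0 keep the feasible region inside a bounded box. A feasible, bounded LP attains a finite optimum at a vertex.

Evaluating z = 2x + 9y at each vertex:
  (0, 4.667): z = 42
  (0.5, 5): z = 46
  (0, 6): z = 54

Bounded optimum: z* = 54 at (0, 6).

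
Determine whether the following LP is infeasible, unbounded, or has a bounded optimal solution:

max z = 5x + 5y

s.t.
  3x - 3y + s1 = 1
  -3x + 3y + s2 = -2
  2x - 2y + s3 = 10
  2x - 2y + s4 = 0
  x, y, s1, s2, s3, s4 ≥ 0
The row 3x - 3y + s1 = 1 with s1 ≥ 0 requires 3x - 3y ≤ 1, while the row -3x + 3y + s2 = -2 with s2 ≥ 0 is equivalent to 3x - 3y ≥ 2. Together they would need 2 ≤ 3x - 3y ≤ 1, which is impossible since 2 > 1. No point satisfies all constraints.

The feasible region is empty; the LP is infeasible.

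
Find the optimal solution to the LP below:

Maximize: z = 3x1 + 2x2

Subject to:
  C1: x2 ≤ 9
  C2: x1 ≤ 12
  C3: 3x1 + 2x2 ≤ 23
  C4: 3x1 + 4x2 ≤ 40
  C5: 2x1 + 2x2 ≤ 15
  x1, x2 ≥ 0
Each vertex is the intersection of two constraint boundaries that also satisfies all remaining constraints:
  x1 = 0 and x2 = 0 → (0, 0)
  2x1 + 2x2 = 15 and x2 = 0 → (7.5, 0)
  2x1 + 2x2 = 15 and x1 = 0 → (0, 7.5)

Evaluating z = 3x1 + 2x2 at each vertex:
  (0, 0): z = 0
  (7.5, 0): z = 22.5
  (0, 7.5): z = 15

The maximum is at (7.5, 0) with z = 22.5.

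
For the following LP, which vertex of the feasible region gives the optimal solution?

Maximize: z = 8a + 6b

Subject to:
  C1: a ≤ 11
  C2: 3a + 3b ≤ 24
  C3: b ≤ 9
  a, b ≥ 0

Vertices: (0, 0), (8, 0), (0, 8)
(8, 0) with z = 64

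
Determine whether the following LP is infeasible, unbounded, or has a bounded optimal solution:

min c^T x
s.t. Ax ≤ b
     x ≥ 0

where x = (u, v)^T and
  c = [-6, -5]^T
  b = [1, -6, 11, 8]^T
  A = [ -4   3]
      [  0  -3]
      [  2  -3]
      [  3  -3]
Feasible point: (2, 2) satisfies every constraint, so the LP is feasible.
Direction d = (1, 1): for each constraint row a, a·d ≤ 0 —
  (-4)(1) + (3)(1) = -1 ≤ 0
  (0)(1) + (-3)(1) = -3 ≤ 0
  (2)(1) + (-3)(1) = -1 ≤ 0
  (3)(1) + (-3)(1) = 0 ≤ 0
and d ≥ 0, so (2, 2) + t·d stays feasible for every t ≥ 0. Along this ray z = -6u - 5v changes by -11 per unit t, so z → −∞.

Unbounded — the objective can decrease without bound over the feasible region.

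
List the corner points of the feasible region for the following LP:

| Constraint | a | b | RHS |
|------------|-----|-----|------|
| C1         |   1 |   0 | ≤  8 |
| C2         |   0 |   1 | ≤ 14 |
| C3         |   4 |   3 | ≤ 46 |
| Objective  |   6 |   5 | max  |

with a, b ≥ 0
Each vertex is the intersection of two constraint boundaries that also satisfies all remaining constraints:
  a = 0 and b = 0 → (0, 0)
  a = 8 and b = 0 → (8, 0)
  a = 8 and 4a + 3b = 46 → (8, 4.667)
  b = 14 and 4a + 3b = 46 → (1, 14)
  b = 14 and a = 0 → (0, 14)

Vertices: (0, 0), (8, 0), (8, 4.667), (1, 14), (0, 14)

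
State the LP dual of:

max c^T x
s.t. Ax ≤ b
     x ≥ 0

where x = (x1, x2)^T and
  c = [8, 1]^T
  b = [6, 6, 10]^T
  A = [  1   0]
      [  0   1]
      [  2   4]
Minimize: z = 6y1 + 6y2 + 10y3

Subject to:
  C1: -y1 - 2y3 ≤ -8
  C2: -y2 - 4y3 ≤ -1
  y1, y2, y3 ≥ 0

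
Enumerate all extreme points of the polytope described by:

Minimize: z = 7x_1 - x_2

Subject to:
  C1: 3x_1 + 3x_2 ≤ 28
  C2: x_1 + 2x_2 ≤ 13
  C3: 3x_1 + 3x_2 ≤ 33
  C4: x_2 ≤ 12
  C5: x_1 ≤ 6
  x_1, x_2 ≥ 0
Each vertex is the intersection of two constraint boundaries that also satisfies all remaining constraints:
  x_1 = 0 and x_2 = 0 → (0, 0)
  x_1 = 6 and x_2 = 0 → (6, 0)
  3x_1 + 3x_2 = 28 and x_1 = 6 → (6, 3.333)
  3x_1 + 3x_2 = 28 and x_1 + 2x_2 = 13 → (5.667, 3.667)
  x_1 + 2x_2 = 13 and x_1 = 0 → (0, 6.5)

Vertices: (0, 0), (6, 0), (6, 3.333), (5.667, 3.667), (0, 6.5)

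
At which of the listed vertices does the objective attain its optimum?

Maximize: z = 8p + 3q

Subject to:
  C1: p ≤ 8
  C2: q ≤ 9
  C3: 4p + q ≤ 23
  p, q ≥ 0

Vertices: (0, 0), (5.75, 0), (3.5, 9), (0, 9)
Evaluating z = 8p + 3q at each vertex:
  (0, 0): z = 0
  (5.75, 0): z = 46
  (3.5, 9): z = 55
  (0, 9): z = 27

The largest value is z = 55, attained at (3.5, 9).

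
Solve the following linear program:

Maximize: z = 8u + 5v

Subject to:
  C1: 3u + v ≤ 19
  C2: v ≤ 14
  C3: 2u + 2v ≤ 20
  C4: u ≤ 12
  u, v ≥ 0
u = 4.5, v = 5.5, z = 63.5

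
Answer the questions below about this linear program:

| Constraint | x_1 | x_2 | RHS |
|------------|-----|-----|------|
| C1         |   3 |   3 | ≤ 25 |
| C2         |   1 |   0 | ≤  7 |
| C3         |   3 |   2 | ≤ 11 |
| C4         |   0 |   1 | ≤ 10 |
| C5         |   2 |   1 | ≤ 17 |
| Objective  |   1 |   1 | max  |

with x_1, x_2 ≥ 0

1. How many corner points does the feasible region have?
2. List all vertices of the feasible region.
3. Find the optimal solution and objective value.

1. 3
2. (0, 0), (3.667, 0), (0, 5.5)
3. x_1 = 0, x_2 = 5.5, z = 5.5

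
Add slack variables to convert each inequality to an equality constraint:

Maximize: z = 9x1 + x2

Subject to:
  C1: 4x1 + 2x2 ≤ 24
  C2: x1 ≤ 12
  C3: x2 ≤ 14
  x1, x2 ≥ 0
max z = 9x1 + x2

s.t.
  4x1 + 2x2 + s1 = 24
  x1 + s2 = 12
  x2 + s3 = 14
  x1, x2, s1, s2, s3 ≥ 0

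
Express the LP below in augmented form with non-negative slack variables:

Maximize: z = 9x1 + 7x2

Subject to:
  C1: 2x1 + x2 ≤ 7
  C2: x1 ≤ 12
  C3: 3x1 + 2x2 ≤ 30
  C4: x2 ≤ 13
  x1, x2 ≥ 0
max z = 9x1 + 7x2

s.t.
  2x1 + x2 + s1 = 7
  x1 + s2 = 12
  3x1 + 2x2 + s3 = 30
  x2 + s4 = 13
  x1, x2, s1, s2, s3, s4 ≥ 0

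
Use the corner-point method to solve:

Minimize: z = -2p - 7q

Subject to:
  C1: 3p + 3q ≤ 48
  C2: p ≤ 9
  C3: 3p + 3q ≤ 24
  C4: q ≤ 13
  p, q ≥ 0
Each vertex is the intersection of two constraint boundaries that also satisfies all remaining constraints:
  p = 0 and q = 0 → (0, 0)
  3p + 3q = 24 and q = 0 → (8, 0)
  3p + 3q = 24 and p = 0 → (0, 8)

Evaluating z = -2p - 7q at each vertex:
  (0, 0): z = 0
  (8, 0): z = -16
  (0, 8): z = -56

The minimum is at (0, 8) with z = -56.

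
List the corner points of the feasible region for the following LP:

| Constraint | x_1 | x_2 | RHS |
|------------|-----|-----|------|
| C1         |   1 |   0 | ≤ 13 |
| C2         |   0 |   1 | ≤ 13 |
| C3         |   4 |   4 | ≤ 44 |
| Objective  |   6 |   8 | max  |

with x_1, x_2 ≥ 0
Each vertex is the intersection of two constraint boundaries that also satisfies all remaining constraints:
  x_1 = 0 and x_2 = 0 → (0, 0)
  4x_1 + 4x_2 = 44 and x_2 = 0 → (11, 0)
  4x_1 + 4x_2 = 44 and x_1 = 0 → (0, 11)

Vertices: (0, 0), (11, 0), (0, 11)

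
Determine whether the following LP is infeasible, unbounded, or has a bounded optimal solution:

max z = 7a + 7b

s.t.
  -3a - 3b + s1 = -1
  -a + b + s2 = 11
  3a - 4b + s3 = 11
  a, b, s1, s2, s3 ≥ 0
Feasible point: (0, 1) satisfies every constraint, so the LP is feasible.
Direction d = (1, 1): for each constraint row a, a·d ≤ 0 —
  (-3)(1) + (-3)(1) = -6 ≤ 0
  (-1)(1) + (1)(1) = 0 ≤ 0
  (3)(1) + (-4)(1) = -1 ≤ 0
and d ≥ 0, so (0, 1) + t·d stays feasible for every t ≥ 0. Along this ray z = 7a + 7b changes by 14 per unit t, so z → +∞.

Unbounded — the objective can increase without bound over the feasible region.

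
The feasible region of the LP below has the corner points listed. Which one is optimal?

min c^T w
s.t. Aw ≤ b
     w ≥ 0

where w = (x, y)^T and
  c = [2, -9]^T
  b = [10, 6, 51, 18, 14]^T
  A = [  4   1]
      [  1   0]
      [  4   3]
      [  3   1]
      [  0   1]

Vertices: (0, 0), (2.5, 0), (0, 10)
Evaluating z = 2x - 9y at each vertex:
  (0, 0): z = 0
  (2.5, 0): z = 5
  (0, 10): z = -90

The smallest value is z = -90, attained at (0, 10).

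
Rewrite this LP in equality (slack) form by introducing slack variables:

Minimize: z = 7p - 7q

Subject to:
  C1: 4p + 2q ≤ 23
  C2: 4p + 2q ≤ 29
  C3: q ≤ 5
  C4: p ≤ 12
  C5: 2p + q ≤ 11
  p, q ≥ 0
min z = 7p - 7q

s.t.
  4p + 2q + s1 = 23
  4p + 2q + s2 = 29
  q + s3 = 5
  p + s4 = 12
  2p + q + s5 = 11
  p, q, s1, s2, s3, s4, s5 ≥ 0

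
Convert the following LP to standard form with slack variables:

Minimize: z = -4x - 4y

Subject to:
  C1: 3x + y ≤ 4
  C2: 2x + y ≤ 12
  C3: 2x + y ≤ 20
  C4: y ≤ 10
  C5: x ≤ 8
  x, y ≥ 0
min z = -4x - 4y

s.t.
  3x + y + s1 = 4
  2x + y + s2 = 12
  2x + y + s3 = 20
  y + s4 = 10
  x + s5 = 8
  x, y, s1, s2, s3, s4, s5 ≥ 0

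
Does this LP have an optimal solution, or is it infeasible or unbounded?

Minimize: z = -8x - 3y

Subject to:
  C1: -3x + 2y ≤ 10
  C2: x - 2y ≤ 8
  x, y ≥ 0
Feasible point: (0, 0) satisfies every constraint, so the LP is feasible.
Direction d = (1, 1): for each constraint row a, a·d ≤ 0 —
  (-3)(1) + (2)(1) = -1 ≤ 0
  (1)(1) + (-2)(1) = -1 ≤ 0
and d ≥ 0, so (0, 0) + t·d stays feasible for every t ≥ 0. Along this ray z = -8x - 3y changes by -11 per unit t, so z → −∞.

Unbounded: there is a feasible ray along which z → −∞.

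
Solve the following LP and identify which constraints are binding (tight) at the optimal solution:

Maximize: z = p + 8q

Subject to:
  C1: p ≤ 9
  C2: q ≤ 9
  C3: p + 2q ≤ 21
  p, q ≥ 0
Optimal: p = 3, q = 9
Binding: C2, C3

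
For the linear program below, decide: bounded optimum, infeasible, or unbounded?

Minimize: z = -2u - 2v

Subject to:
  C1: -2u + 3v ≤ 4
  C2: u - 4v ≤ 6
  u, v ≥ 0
Feasible point: (0, 0) satisfies every constraint, so the LP is feasible.
Direction d = (3, 2): for each constraint row a, a·d ≤ 0 —
  (-2)(3) + (3)(2) = 0 ≤ 0
  (1)(3) + (-4)(2) = -5 ≤ 0
and d ≥ 0, so (0, 0) + t·d stays feasible for every t ≥ 0. Along this ray z = -2u - 2v changes by -10 per unit t, so z → −∞.

The LP is unbounded; z can be made arbitrarily small.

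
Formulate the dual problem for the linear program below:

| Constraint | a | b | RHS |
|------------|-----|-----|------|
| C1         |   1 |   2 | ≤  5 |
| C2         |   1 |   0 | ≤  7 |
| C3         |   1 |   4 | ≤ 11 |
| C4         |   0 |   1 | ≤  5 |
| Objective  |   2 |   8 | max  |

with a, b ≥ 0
Minimize: z = 5y1 + 7y2 + 11y3 + 5y4

Subject to:
  C1: -y1 - y2 - y3 ≤ -2
  C2: -2y1 - 4y3 - y4 ≤ -8
  y1, y2, y3, y4 ≥ 0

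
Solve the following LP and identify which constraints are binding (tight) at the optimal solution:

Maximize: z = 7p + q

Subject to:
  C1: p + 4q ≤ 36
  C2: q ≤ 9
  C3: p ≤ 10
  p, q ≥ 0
Optimal: p = 10, q = 6.5
Slack at optimum:
  C1: slack = 0 (binding)
  C2: slack = 2.5
  C3: slack = 0 (binding)
  p ≥ 0: p = 10
  q ≥ 0: q = 6.5
Binding constraints: C1, C3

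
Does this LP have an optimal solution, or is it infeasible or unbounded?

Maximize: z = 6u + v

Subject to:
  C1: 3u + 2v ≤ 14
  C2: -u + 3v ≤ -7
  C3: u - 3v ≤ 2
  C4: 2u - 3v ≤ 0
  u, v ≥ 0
C3 requires u - 3v ≤ 2, while C2 (-u + 3v ≤ -7) is equivalent to u - 3v ≥ 7. Together they would need 7 ≤ u - 3v ≤ 2, which is impossible since 7 > 2. No point satisfies all constraints.

Infeasible: no point satisfies all constraints simultaneously.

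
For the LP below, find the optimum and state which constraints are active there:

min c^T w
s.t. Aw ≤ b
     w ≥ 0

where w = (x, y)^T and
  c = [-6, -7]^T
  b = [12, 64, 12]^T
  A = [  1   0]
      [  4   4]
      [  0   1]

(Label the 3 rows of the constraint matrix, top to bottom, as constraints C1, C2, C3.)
Optimal: x = 4, y = 12
Slack at optimum:
  C1: slack = 8
  C2: slack = 0 (binding)
  C3: slack = 0 (binding)
  x ≥ 0: x = 4
  y ≥ 0: y = 12
Binding constraints: C2, C3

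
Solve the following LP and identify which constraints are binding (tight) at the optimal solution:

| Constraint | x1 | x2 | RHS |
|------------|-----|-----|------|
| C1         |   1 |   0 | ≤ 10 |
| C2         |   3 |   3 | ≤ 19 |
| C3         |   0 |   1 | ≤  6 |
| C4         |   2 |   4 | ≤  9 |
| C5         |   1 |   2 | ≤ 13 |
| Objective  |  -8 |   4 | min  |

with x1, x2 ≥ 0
Optimal: x1 = 4.5, x2 = 0
Binding: C4, x2 ≥ 0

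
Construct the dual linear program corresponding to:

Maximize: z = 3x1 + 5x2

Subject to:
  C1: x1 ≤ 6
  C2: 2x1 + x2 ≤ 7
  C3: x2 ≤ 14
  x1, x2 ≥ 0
Minimize: z = 6y1 + 7y2 + 14y3

Subject to:
  C1: -y1 - 2y2 ≤ -3
  C2: -y2 - y3 ≤ -5
  y1, y2, y3 ≥ 0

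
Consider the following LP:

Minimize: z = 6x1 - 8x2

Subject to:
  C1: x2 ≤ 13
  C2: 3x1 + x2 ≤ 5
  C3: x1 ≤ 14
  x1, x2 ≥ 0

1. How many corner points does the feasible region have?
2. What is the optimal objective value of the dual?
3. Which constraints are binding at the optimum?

1. 3
2. -40 (by strong duality, equal to the primal optimum)
3. C2, x1 ≥ 0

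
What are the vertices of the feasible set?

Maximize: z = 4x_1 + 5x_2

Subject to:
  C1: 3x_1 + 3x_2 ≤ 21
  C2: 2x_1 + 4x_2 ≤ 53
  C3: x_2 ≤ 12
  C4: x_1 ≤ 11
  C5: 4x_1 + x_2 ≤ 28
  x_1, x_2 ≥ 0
Each vertex is the intersection of two constraint boundaries that also satisfies all remaining constraints:
  x_1 = 0 and x_2 = 0 → (0, 0)
  3x_1 + 3x_2 = 21 and 4x_1 + x_2 = 28 → (7, 0)
  3x_1 + 3x_2 = 21 and x_1 = 0 → (0, 7)

Vertices: (0, 0), (7, 0), (0, 7)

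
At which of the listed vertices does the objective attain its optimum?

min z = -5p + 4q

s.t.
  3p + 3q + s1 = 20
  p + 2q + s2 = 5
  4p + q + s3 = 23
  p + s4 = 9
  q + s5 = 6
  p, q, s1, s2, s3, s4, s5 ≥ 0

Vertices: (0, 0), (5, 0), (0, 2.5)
Evaluating z = -5p + 4q at each vertex:
  (0, 0): z = 0
  (5, 0): z = -25
  (0, 2.5): z = 10

The smallest value is z = -25, attained at (5, 0).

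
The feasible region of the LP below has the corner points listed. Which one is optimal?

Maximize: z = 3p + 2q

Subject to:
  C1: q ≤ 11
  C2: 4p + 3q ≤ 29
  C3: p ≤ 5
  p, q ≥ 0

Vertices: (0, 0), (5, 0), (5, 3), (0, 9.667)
Evaluating z = 3p + 2q at each vertex:
  (0, 0): z = 0
  (5, 0): z = 15
  (5, 3): z = 21
  (0, 9.667): z = 19.33

The largest value is z = 21, attained at (5, 3).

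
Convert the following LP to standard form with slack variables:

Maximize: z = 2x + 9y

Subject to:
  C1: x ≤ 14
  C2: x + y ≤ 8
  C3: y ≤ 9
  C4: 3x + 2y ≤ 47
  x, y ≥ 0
max z = 2x + 9y

s.t.
  x + s1 = 14
  x + y + s2 = 8
  y + s3 = 9
  3x + 2y + s4 = 47
  x, y, s1, s2, s3, s4 ≥ 0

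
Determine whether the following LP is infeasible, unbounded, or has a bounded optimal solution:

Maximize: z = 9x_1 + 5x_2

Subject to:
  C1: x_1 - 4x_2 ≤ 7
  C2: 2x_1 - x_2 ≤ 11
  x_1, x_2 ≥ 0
Feasible point: (0, 0) satisfies every constraint, so the LP is feasible.
Direction d = (0, 1): for each constraint row a, a·d ≤ 0 —
  (1)(0) + (-4)(1) = -4 ≤ 0
  (2)(0) + (-1)(1) = -1 ≤ 0
and d ≥ 0, so (0, 0) + t·d stays feasible for every t ≥ 0. Along this ray z = 9x_1 + 5x_2 changes by 5 per unit t, so z → +∞.

Unbounded — the objective can increase without bound over the feasible region.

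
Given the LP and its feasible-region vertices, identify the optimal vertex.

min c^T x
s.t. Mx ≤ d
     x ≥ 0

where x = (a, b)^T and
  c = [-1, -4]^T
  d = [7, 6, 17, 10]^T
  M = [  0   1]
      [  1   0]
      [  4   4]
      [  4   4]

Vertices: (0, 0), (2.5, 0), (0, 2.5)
Evaluating z = -a - 4b at each vertex:
  (0, 0): z = 0
  (2.5, 0): z = -2.5
  (0, 2.5): z = -10

The smallest value is z = -10, attained at (0, 2.5).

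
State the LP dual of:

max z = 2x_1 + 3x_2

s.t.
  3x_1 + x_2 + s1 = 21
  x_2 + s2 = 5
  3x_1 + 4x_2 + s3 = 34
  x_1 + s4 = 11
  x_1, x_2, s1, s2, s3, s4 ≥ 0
Minimize: z = 21y1 + 5y2 + 34y3 + 11y4

Subject to:
  C1: -3y1 - 3y3 - y4 ≤ -2
  C2: -y1 - y2 - 4y3 ≤ -3
  y1, y2, y3, y4 ≥ 0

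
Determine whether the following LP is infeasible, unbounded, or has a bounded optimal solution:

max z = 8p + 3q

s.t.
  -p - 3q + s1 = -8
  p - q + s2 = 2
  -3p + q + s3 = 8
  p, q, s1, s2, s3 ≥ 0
Feasible point: (0, 3) satisfies every constraint, so the LP is feasible.
Direction d = (1, 1): for each constraint row a, a·d ≤ 0 —
  (-1)(1) + (-3)(1) = -4 ≤ 0
  (1)(1) + (-1)(1) = 0 ≤ 0
  (-3)(1) + (1)(1) = -2 ≤ 0
and d ≥ 0, so (0, 3) + t·d stays feasible for every t ≥ 0. Along this ray z = 8p + 3q changes by 11 per unit t, so z → +∞.

The LP is unbounded; z can be made arbitrarily large.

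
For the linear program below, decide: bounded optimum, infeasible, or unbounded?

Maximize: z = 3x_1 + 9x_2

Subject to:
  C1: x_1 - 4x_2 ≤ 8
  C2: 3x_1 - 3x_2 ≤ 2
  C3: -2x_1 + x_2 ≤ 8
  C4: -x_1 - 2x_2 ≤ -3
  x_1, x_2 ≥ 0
Feasible point: (0, 2) satisfies every constraint, so the LP is feasible.
Direction d = (1, 1): for each constraint row a, a·d ≤ 0 —
  (1)(1) + (-4)(1) = -3 ≤ 0
  (3)(1) + (-3)(1) = 0 ≤ 0
  (-2)(1) + (1)(1) = -1 ≤ 0
  (-1)(1) + (-2)(1) = -3 ≤ 0
and d ≥ 0, so (0, 2) + t·d stays feasible for every t ≥ 0. Along this ray z = 3x_1 + 9x_2 changes by 12 per unit t, so z → +∞.

The LP is unbounded; z can be made arbitrarily large.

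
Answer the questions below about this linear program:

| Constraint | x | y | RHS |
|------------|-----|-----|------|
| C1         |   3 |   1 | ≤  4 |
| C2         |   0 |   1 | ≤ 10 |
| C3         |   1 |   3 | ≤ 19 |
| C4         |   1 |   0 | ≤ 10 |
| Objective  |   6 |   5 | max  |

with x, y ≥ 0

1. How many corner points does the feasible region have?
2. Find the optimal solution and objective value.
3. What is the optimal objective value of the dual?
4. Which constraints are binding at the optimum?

1. 3
2. x = 0, y = 4, z = 20
3. 20 (by strong duality, equal to the primal optimum)
4. C1, x ≥ 0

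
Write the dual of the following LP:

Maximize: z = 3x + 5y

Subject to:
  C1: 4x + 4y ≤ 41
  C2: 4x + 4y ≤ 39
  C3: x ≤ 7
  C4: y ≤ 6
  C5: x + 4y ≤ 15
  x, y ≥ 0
Minimize: z = 41y1 + 39y2 + 7y3 + 6y4 + 15y5

Subject to:
  C1: -4y1 - 4y2 - y3 - y5 ≤ -3
  C2: -4y1 - 4y2 - y4 - 4y5 ≤ -5
  y1, y2, y3, y4, y5 ≥ 0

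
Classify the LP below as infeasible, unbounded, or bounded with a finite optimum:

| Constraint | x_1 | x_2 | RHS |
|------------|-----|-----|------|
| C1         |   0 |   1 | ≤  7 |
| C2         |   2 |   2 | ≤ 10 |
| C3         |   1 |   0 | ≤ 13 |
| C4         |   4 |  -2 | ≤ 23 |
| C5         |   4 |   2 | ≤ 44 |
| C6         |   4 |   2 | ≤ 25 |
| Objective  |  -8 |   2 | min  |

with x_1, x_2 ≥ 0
The point (5, 0) satisfies every constraint, so the LP is feasible; the constraints give x_1 ≤ 13 and x_2 ≤ 7, which with x_1, x_2 ≥ 0 keep the feasible region inside a bounded box. A feasible, bounded LP attains a finite optimum at a vertex.

Evaluating z = -8x_1 + 2x_2 at each vertex:
  (0, 0): z = 0
  (5, 0): z = -40
  (0, 5): z = 10

The LP has an optimal solution: (5, 0) with z = -40.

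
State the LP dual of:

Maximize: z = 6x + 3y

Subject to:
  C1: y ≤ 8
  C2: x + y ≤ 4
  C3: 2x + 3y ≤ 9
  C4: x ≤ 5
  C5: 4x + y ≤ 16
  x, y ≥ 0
Minimize: z = 8y1 + 4y2 + 9y3 + 5y4 + 16y5

Subject to:
  C1: -y2 - 2y3 - y4 - 4y5 ≤ -6
  C2: -y1 - y2 - 3y3 - y5 ≤ -3
  y1, y2, y3, y4, y5 ≥ 0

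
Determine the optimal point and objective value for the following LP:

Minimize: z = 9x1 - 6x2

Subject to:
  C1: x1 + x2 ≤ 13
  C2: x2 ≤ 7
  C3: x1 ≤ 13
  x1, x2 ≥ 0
x1 = 0, x2 = 7, z = -42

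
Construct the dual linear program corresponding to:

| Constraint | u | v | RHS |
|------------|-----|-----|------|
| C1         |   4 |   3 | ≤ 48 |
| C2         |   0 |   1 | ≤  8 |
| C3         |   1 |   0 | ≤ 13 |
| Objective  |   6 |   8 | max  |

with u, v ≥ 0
Minimize: z = 48y1 + 8y2 + 13y3

Subject to:
  C1: -4y1 - y3 ≤ -6
  C2: -3y1 - y2 ≤ -8
  y1, y2, y3 ≥ 0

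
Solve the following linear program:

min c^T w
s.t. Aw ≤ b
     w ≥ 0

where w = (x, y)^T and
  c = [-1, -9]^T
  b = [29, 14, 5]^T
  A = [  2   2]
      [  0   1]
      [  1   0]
Each vertex is the intersection of two constraint boundaries that also satisfies all remaining constraints:
  x = 0 and y = 0 → (0, 0)
  x = 5 and y = 0 → (5, 0)
  2x + 2y = 29 and x = 5 → (5, 9.5)
  2x + 2y = 29 and y = 14 → (0.5, 14)
  y = 14 and x = 0 → (0, 14)

Evaluating z = -x - 9y at each vertex:
  (0, 0): z = 0
  (5, 0): z = -5
  (5, 9.5): z = -90.5
  (0.5, 14): z = -126.5
  (0, 14): z = -126

The minimum is at (0.5, 14) with z = -126.5.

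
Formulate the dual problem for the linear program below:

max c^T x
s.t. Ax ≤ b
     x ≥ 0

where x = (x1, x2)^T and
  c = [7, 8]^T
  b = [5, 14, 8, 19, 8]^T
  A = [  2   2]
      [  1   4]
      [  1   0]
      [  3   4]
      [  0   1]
Minimize: z = 5y1 + 14y2 + 8y3 + 19y4 + 8y5

Subject to:
  C1: -2y1 - y2 - y3 - 3y4 ≤ -7
  C2: -2y1 - 4y2 - 4y4 - y5 ≤ -8
  y1, y2, y3, y4, y5 ≥ 0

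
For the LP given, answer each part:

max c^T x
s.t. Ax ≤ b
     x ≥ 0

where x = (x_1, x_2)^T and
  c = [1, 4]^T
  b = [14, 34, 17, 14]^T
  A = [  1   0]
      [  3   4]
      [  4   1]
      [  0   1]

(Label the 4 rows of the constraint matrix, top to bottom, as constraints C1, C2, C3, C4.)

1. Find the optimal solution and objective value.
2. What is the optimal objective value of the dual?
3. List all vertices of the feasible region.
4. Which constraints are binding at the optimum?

1. x_1 = 0, x_2 = 8.5, z = 34
2. 34 (by strong duality, equal to the primal optimum)
3. (0, 0), (4.25, 0), (2.615, 6.538), (0, 8.5)
4. C2, x_1 ≥ 0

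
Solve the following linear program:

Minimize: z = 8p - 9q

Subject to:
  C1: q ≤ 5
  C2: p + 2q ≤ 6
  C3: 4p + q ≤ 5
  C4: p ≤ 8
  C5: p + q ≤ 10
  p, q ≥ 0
Each vertex is the intersection of two constraint boundaries that also satisfies all remaining constraints:
  p = 0 and q = 0 → (0, 0)
  4p + q = 5 and q = 0 → (1.25, 0)
  p + 2q = 6 and 4p + q = 5 → (0.5714, 2.714)
  p + 2q = 6 and p = 0 → (0, 3)

Evaluating z = 8p - 9q at each vertex:
  (0, 0): z = 0
  (1.25, 0): z = 10
  (0.5714, 2.714): z = -19.86
  (0, 3): z = -27

The minimum is at (0, 3) with z = -27.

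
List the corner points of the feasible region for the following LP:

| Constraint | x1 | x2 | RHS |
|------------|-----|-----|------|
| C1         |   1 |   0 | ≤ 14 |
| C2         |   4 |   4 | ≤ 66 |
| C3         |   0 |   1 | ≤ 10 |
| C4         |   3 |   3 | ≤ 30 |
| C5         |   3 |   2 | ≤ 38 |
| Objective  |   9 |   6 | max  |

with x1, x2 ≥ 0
Each vertex is the intersection of two constraint boundaries that also satisfies all remaining constraints:
  x1 = 0 and x2 = 0 → (0, 0)
  3x1 + 3x2 = 30 and x2 = 0 → (10, 0)
  x2 = 10 and 3x1 + 3x2 = 30 → (0, 10)

Vertices: (0, 0), (10, 0), (0, 10)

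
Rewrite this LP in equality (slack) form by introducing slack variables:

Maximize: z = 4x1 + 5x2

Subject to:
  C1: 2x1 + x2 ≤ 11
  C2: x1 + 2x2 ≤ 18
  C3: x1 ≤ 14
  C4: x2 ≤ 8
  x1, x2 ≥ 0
max z = 4x1 + 5x2

s.t.
  2x1 + x2 + s1 = 11
  x1 + 2x2 + s2 = 18
  x1 + s3 = 14
  x2 + s4 = 8
  x1, x2, s1, s2, s3, s4 ≥ 0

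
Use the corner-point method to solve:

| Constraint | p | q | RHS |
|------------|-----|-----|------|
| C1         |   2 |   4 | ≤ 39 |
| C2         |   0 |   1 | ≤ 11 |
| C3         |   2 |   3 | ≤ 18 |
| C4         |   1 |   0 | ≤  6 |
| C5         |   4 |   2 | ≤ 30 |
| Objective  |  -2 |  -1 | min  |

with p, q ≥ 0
p = 6, q = 2, z = -14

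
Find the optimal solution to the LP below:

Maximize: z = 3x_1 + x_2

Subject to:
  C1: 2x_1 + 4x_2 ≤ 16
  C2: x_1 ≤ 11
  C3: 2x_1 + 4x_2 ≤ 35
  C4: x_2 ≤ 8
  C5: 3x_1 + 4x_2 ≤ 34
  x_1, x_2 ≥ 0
x_1 = 8, x_2 = 0, z = 24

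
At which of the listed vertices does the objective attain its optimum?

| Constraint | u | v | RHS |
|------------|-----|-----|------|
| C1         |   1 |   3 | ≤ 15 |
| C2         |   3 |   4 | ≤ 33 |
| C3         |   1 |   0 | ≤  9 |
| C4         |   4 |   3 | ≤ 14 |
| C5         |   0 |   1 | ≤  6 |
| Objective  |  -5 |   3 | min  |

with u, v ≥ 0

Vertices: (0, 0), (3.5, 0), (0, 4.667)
(3.5, 0) with z = -17.5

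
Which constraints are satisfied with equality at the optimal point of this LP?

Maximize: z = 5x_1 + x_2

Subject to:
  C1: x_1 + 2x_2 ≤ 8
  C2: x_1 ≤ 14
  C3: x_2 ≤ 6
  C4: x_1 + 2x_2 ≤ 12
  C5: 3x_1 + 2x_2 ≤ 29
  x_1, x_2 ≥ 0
Optimal: x_1 = 8, x_2 = 0
Binding: C1, x_2 ≥ 0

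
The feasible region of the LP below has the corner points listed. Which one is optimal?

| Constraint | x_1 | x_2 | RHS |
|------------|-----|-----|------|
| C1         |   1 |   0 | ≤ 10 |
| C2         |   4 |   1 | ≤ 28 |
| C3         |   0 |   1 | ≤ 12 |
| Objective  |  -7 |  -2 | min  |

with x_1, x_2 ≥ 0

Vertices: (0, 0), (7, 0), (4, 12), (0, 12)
Evaluating z = -7x_1 - 2x_2 at each vertex:
  (0, 0): z = 0
  (7, 0): z = -49
  (4, 12): z = -52
  (0, 12): z = -24

The smallest value is z = -52, attained at (4, 12).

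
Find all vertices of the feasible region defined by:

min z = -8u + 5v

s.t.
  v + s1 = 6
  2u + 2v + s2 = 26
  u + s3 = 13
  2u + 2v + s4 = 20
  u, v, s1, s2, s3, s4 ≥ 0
Each vertex is the intersection of two constraint boundaries that also satisfies all remaining constraints:
  u = 0 and v = 0 → (0, 0)
  2u + 2v = 20 and v = 0 → (10, 0)
  v = 6 and 2u + 2v = 20 → (4, 6)
  v = 6 and u = 0 → (0, 6)

Vertices: (0, 0), (10, 0), (4, 6), (0, 6)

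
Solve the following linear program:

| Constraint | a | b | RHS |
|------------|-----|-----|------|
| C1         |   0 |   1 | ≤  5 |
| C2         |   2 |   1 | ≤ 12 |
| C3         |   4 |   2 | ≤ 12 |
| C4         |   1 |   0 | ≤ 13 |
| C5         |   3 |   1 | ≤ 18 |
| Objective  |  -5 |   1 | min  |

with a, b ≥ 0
a = 3, b = 0, z = -15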